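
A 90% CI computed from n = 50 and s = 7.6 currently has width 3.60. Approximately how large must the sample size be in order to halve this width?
n ≈ 200

CI width ∝ 1/√n
To reduce width by factor 2, need √n to grow by 2 → need 2² = 4 times as many samples.

Current: n = 50, width = 3.60
New: n = 200, width ≈ 1.78

Width reduced by factor of 3.60/1.78 = 2.02.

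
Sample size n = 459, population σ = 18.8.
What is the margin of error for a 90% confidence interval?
Margin of error = 1.44

Margin of error = z* · σ/√n
= 1.645 · 18.8/√459
= 1.645 · 18.8/21.4243
= 1.44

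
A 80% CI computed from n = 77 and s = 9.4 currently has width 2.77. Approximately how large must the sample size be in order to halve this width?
n ≈ 308

CI width ∝ 1/√n
To reduce width by factor 2, need √n to grow by 2 → need 2² = 4 times as many samples.

Current: n = 77, width = 2.77
New: n = 308, width ≈ 1.38

Width reduced by factor of 2.77/1.38 = 2.01.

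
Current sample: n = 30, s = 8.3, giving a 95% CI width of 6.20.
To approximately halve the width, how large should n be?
n ≈ 120

CI width ∝ 1/√n
To reduce width by factor 2, need √n to grow by 2 → need 2² = 4 times as many samples.

Current: n = 30, width = 6.20
New: n = 120, width ≈ 3.00

Width reduced by factor of 6.20/3.00 = 2.07.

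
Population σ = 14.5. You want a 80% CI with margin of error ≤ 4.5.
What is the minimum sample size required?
n ≥ 18

For margin E ≤ 4.5:
n ≥ (z* · σ / E)²
n ≥ (1.282 · 14.5 / 4.5)²
n ≥ 17.06

Minimum n = 18 (rounding up)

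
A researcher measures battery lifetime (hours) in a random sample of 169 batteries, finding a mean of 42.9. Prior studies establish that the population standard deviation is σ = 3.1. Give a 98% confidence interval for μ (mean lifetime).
(42.35, 43.45)

z-interval (σ known):
z* = 2.326 for 98% confidence

Margin of error = z* · σ/√n = 2.326 · 3.1/√169 = 0.55

CI: (42.9 - 0.55, 42.9 + 0.55) = (42.35, 43.45)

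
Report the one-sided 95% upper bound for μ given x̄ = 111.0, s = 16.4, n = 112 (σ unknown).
μ ≤ 113.57

Upper bound (one-sided):
t* = 1.659 (one-sided for 95%)
Upper bound = x̄ + t* · s/√n = 111.0 + 1.659 · 16.4/√112 = 113.57

We are 95% confident that μ ≤ 113.57.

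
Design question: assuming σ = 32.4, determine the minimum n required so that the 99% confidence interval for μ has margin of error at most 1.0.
n ≥ 6966

For margin E ≤ 1.0:
n ≥ (z* · σ / E)²
n ≥ (2.576 · 32.4 / 1.0)²
n ≥ 6965.97

Minimum n = 6966 (rounding up)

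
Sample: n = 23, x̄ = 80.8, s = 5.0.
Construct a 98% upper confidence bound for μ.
μ ≤ 83.08

Upper bound (one-sided):
t* = 2.183 (one-sided for 98%)
Upper bound = x̄ + t* · s/√n = 80.8 + 2.183 · 5.0/√23 = 83.08

We are 98% confident that μ ≤ 83.08.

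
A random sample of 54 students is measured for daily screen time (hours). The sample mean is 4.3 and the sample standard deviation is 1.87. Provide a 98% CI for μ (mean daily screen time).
(3.69, 4.91)

t-interval (σ unknown):
df = n - 1 = 53
t* = 2.399 for 98% confidence

Margin of error = t* · s/√n = 2.399 · 1.87/√54 = 0.61

CI: (3.69, 4.91)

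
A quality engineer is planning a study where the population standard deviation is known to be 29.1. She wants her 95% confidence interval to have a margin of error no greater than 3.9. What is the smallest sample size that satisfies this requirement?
n ≥ 214

For margin E ≤ 3.9:
n ≥ (z* · σ / E)²
n ≥ (1.960 · 29.1 / 3.9)²
n ≥ 213.88

Minimum n = 214 (rounding up)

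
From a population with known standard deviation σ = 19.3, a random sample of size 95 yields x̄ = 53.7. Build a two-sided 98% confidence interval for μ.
(49.09, 58.31)

z-interval (σ known):
z* = 2.326 for 98% confidence

Margin of error = z* · σ/√n = 2.326 · 19.3/√95 = 4.61

CI: (53.7 - 4.61, 53.7 + 4.61) = (49.09, 58.31)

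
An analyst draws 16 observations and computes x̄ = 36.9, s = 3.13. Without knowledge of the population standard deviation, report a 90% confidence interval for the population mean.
(35.53, 38.27)

t-interval (σ unknown):
df = n - 1 = 15
t* = 1.753 for 90% confidence

Margin of error = t* · s/√n = 1.753 · 3.13/√16 = 1.37

CI: (35.53, 38.27)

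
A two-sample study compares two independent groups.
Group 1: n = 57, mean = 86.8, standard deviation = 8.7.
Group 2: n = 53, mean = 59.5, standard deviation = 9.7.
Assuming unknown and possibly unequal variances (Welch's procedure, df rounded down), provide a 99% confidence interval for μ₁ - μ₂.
(22.68, 31.92)

Difference: x̄₁ - x̄₂ = 27.30
SE = √(s₁²/n₁ + s₂²/n₂) = √(8.7²/57 + 9.7²/53) = 1.7616
df = 104.56 → 104 (Welch–Satterthwaite, rounded down)
t* = 2.624

CI: 27.30 ± 2.624 · 1.7616 = 27.30 ± 4.62 = (22.68, 31.92)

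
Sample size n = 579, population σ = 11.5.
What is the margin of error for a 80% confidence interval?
Margin of error = 0.61

Margin of error = z* · σ/√n
= 1.282 · 11.5/√579
= 1.282 · 11.5/24.0624
= 0.61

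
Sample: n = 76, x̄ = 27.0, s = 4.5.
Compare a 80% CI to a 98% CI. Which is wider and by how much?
98% CI is wider by 1.12

df = 75
80% CI: t* = 1.293, (26.33, 27.67), width = 2 · t* · s/√n = 1.33
98% CI: t* = 2.377, (25.77, 28.23), width = 2 · t* · s/√n = 2.45

The 98% CI is wider by 2.45 - 1.33 = 1.12.
Higher confidence requires a wider interval.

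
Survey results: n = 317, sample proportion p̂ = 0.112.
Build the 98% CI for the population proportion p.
(0.071, 0.153)

Proportion CI:
SE = √(p̂(1-p̂)/n) = √(0.112 · 0.888 / 317) = 0.01771

z* = 2.326
Margin = z* · SE = 2.326 · 0.01771 = 0.0412

CI: 0.112 ± 0.0412 = (0.071, 0.153)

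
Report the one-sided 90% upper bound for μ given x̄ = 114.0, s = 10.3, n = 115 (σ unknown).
μ ≤ 115.24

Upper bound (one-sided):
t* = 1.289 (one-sided for 90%)
Upper bound = x̄ + t* · s/√n = 114.0 + 1.289 · 10.3/√115 = 115.24

We are 90% confident that μ ≤ 115.24.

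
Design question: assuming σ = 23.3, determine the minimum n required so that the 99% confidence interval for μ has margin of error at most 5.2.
n ≥ 134

For margin E ≤ 5.2:
n ≥ (z* · σ / E)²
n ≥ (2.576 · 23.3 / 5.2)²
n ≥ 133.23

Minimum n = 134 (rounding up)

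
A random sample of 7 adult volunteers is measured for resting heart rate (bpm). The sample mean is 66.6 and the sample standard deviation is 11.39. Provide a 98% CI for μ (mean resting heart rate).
(53.07, 80.13)

t-interval (σ unknown):
df = n - 1 = 6
t* = 3.143 for 98% confidence

Margin of error = t* · s/√n = 3.143 · 11.39/√7 = 13.53

CI: (53.07, 80.13)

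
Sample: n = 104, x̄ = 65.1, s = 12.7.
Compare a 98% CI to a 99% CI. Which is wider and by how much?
99% CI is wider by 0.65

df = 103
98% CI: t* = 2.363, (62.16, 68.04), width = 2 · t* · s/√n = 5.89
99% CI: t* = 2.624, (61.83, 68.37), width = 2 · t* · s/√n = 6.54

The 99% CI is wider by 6.54 - 5.89 = 0.65.
Higher confidence requires a wider interval.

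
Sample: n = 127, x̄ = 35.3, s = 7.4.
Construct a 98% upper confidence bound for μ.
μ ≤ 36.66

Upper bound (one-sided):
t* = 2.075 (one-sided for 98%)
Upper bound = x̄ + t* · s/√n = 35.3 + 2.075 · 7.4/√127 = 36.66

We are 98% confident that μ ≤ 36.66.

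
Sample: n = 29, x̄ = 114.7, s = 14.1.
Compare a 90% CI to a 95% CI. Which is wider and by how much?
95% CI is wider by 1.81

df = 28
90% CI: t* = 1.701, (110.25, 119.15), width = 2 · t* · s/√n = 8.91
95% CI: t* = 2.048, (109.34, 120.06), width = 2 · t* · s/√n = 10.72

The 95% CI is wider by 10.72 - 8.91 = 1.81.
Higher confidence requires a wider interval.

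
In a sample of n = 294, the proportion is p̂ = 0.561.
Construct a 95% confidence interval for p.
(0.504, 0.618)

Proportion CI:
SE = √(p̂(1-p̂)/n) = √(0.561 · 0.439 / 294) = 0.02894

z* = 1.960
Margin = z* · SE = 1.960 · 0.02894 = 0.0567

CI: 0.561 ± 0.0567 = (0.504, 0.618)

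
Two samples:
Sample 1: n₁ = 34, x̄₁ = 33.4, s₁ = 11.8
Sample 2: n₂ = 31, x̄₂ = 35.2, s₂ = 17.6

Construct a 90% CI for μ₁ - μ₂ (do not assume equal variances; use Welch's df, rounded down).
(-8.09, 4.49)

Difference: x̄₁ - x̄₂ = -1.80
SE = √(s₁²/n₁ + s₂²/n₂) = √(11.8²/34 + 17.6²/31) = 3.7533
df = 51.73 → 51 (Welch–Satterthwaite, rounded down)
t* = 1.675

CI: -1.80 ± 1.675 · 3.7533 = -1.80 ± 6.29 = (-8.09, 4.49)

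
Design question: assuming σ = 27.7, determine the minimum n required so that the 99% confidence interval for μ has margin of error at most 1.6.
n ≥ 1989

For margin E ≤ 1.6:
n ≥ (z* · σ / E)²
n ≥ (2.576 · 27.7 / 1.6)²
n ≥ 1988.89

Minimum n = 1989 (rounding up)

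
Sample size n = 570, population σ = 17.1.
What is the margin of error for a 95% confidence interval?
Margin of error = 1.40

Margin of error = z* · σ/√n
= 1.960 · 17.1/√570
= 1.960 · 17.1/23.8747
= 1.40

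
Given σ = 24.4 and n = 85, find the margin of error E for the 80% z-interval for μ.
Margin of error = 3.39

Margin of error = z* · σ/√n
= 1.282 · 24.4/√85
= 1.282 · 24.4/9.2195
= 3.39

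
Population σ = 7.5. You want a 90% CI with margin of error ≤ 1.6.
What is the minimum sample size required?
n ≥ 60

For margin E ≤ 1.6:
n ≥ (z* · σ / E)²
n ≥ (1.645 · 7.5 / 1.6)²
n ≥ 59.46

Minimum n = 60 (rounding up)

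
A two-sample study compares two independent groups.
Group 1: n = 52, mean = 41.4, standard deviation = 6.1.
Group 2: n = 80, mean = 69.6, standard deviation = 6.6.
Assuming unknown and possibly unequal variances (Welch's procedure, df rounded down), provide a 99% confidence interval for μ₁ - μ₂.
(-31.14, -25.26)

Difference: x̄₁ - x̄₂ = -28.20
SE = √(s₁²/n₁ + s₂²/n₂) = √(6.1²/52 + 6.6²/80) = 1.1225
df = 115.11 → 115 (Welch–Satterthwaite, rounded down)
t* = 2.619

CI: -28.20 ± 2.619 · 1.1225 = -28.20 ± 2.94 = (-31.14, -25.26)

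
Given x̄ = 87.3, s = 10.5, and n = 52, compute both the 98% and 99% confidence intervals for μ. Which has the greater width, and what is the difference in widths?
99% CI is wider by 0.79

df = 51
98% CI: t* = 2.402, (83.80, 90.80), width = 2 · t* · s/√n = 7.00
99% CI: t* = 2.676, (83.40, 91.20), width = 2 · t* · s/√n = 7.79

The 99% CI is wider by 7.79 - 7.00 = 0.79.
Higher confidence requires a wider interval.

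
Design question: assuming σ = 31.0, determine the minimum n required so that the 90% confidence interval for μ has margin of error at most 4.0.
n ≥ 163

For margin E ≤ 4.0:
n ≥ (z* · σ / E)²
n ≥ (1.645 · 31.0 / 4.0)²
n ≥ 162.53

Minimum n = 163 (rounding up)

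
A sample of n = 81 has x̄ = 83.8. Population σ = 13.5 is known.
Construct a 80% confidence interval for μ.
(81.88, 85.72)

z-interval (σ known):
z* = 1.282 for 80% confidence

Margin of error = z* · σ/√n = 1.282 · 13.5/√81 = 1.92

CI: (83.8 - 1.92, 83.8 + 1.92) = (81.88, 85.72)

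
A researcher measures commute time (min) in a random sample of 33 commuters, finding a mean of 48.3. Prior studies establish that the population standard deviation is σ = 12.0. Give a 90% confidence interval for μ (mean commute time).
(44.86, 51.74)

z-interval (σ known):
z* = 1.645 for 90% confidence

Margin of error = z* · σ/√n = 1.645 · 12.0/√33 = 3.44

CI: (48.3 - 3.44, 48.3 + 3.44) = (44.86, 51.74)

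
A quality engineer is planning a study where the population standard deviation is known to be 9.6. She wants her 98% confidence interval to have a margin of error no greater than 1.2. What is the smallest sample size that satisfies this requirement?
n ≥ 347

For margin E ≤ 1.2:
n ≥ (z* · σ / E)²
n ≥ (2.326 · 9.6 / 1.2)²
n ≥ 346.26

Minimum n = 347 (rounding up)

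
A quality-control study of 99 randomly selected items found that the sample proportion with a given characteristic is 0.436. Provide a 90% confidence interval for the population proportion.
(0.354, 0.518)

Proportion CI:
SE = √(p̂(1-p̂)/n) = √(0.436 · 0.564 / 99) = 0.04984

z* = 1.645
Margin = z* · SE = 1.645 · 0.04984 = 0.0820

CI: 0.436 ± 0.0820 = (0.354, 0.518)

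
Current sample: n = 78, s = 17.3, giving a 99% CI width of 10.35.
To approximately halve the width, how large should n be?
n ≈ 312

CI width ∝ 1/√n
To reduce width by factor 2, need √n to grow by 2 → need 2² = 4 times as many samples.

Current: n = 78, width = 10.35
New: n = 312, width ≈ 5.08

Width reduced by factor of 10.35/5.08 = 2.04.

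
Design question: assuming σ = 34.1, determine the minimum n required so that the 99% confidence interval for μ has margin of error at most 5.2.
n ≥ 286

For margin E ≤ 5.2:
n ≥ (z* · σ / E)²
n ≥ (2.576 · 34.1 / 5.2)²
n ≥ 285.36

Minimum n = 286 (rounding up)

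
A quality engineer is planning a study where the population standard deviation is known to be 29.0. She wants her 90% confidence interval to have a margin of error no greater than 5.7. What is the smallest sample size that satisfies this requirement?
n ≥ 71

For margin E ≤ 5.7:
n ≥ (z* · σ / E)²
n ≥ (1.645 · 29.0 / 5.7)²
n ≥ 70.05

Minimum n = 71 (rounding up)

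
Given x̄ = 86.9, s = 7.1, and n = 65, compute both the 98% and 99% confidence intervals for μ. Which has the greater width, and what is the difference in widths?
99% CI is wider by 0.48

df = 64
98% CI: t* = 2.386, (84.80, 89.00), width = 2 · t* · s/√n = 4.20
99% CI: t* = 2.655, (84.56, 89.24), width = 2 · t* · s/√n = 4.68

The 99% CI is wider by 4.68 - 4.20 = 0.48.
Higher confidence requires a wider interval.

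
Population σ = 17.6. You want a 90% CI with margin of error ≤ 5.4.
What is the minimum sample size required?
n ≥ 29

For margin E ≤ 5.4:
n ≥ (z* · σ / E)²
n ≥ (1.645 · 17.6 / 5.4)²
n ≥ 28.75

Minimum n = 29 (rounding up)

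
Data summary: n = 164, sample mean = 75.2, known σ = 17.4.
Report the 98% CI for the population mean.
(72.04, 78.36)

z-interval (σ known):
z* = 2.326 for 98% confidence

Margin of error = z* · σ/√n = 2.326 · 17.4/√164 = 3.16

CI: (75.2 - 3.16, 75.2 + 3.16) = (72.04, 78.36)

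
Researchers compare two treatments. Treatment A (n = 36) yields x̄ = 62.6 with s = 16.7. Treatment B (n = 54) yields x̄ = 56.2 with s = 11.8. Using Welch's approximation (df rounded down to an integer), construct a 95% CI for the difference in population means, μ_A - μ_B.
(-0.03, 12.83)

Difference: x̄₁ - x̄₂ = 6.40
SE = √(s₁²/n₁ + s₂²/n₂) = √(16.7²/36 + 11.8²/54) = 3.2133
df = 57.94 → 57 (Welch–Satterthwaite, rounded down)
t* = 2.002

CI: 6.40 ± 2.002 · 3.2133 = 6.40 ± 6.43 = (-0.03, 12.83)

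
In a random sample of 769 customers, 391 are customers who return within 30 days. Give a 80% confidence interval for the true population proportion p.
(0.485, 0.532)

Proportion CI:
p̂ = 391/769 = 0.50845
SE = √(p̂(1-p̂)/n) = √(0.50845 · 0.49155 / 769) = 0.01803

z* = 1.282
Margin = z* · SE = 1.282 · 0.01803 = 0.0231

CI: 0.50845 ± 0.0231 = (0.485, 0.532)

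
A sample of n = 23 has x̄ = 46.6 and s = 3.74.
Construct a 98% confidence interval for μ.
(44.64, 48.56)

t-interval (σ unknown):
df = n - 1 = 22
t* = 2.508 for 98% confidence

Margin of error = t* · s/√n = 2.508 · 3.74/√23 = 1.96

CI: (44.64, 48.56)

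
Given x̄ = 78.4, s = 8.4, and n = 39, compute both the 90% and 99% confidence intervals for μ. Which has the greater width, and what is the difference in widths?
99% CI is wider by 2.76

df = 38
90% CI: t* = 1.686, (76.13, 80.67), width = 2 · t* · s/√n = 4.54
99% CI: t* = 2.712, (74.75, 82.05), width = 2 · t* · s/√n = 7.30

The 99% CI is wider by 7.30 - 4.54 = 2.76.
Higher confidence requires a wider interval.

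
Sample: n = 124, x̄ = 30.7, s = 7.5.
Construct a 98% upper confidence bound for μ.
μ ≤ 32.10

Upper bound (one-sided):
t* = 2.076 (one-sided for 98%)
Upper bound = x̄ + t* · s/√n = 30.7 + 2.076 · 7.5/√124 = 32.10

We are 98% confident that μ ≤ 32.10.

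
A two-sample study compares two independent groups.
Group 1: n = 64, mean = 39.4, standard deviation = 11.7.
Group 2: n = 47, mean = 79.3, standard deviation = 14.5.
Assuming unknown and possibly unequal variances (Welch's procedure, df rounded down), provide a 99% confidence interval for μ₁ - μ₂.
(-46.67, -33.13)

Difference: x̄₁ - x̄₂ = -39.90
SE = √(s₁²/n₁ + s₂²/n₂) = √(11.7²/64 + 14.5²/47) = 2.5714
df = 86.13 → 86 (Welch–Satterthwaite, rounded down)
t* = 2.634

CI: -39.90 ± 2.634 · 2.5714 = -39.90 ± 6.77 = (-46.67, -33.13)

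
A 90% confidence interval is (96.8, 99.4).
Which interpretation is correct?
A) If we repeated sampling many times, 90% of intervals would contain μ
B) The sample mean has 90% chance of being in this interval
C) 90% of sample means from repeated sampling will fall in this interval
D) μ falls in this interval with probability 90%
A

A) Correct — this is the frequentist long-run coverage interpretation.
B) Wrong — x̄ is observed and sits in the interval by construction.
C) Wrong — coverage applies to intervals containing μ, not to future x̄ values.
D) Wrong — μ is fixed; the randomness lives in the interval, not in μ.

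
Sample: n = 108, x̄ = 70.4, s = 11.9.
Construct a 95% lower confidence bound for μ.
μ ≥ 68.50

Lower bound (one-sided):
t* = 1.659 (one-sided for 95%)
Lower bound = x̄ - t* · s/√n = 70.4 - 1.659 · 11.9/√108 = 68.50

We are 95% confident that μ ≥ 68.50.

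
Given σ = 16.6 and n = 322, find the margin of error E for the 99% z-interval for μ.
Margin of error = 2.38

Margin of error = z* · σ/√n
= 2.576 · 16.6/√322
= 2.576 · 16.6/17.9444
= 2.38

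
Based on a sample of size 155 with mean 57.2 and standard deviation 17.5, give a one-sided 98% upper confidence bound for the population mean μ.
μ ≤ 60.11

Upper bound (one-sided):
t* = 2.071 (one-sided for 98%)
Upper bound = x̄ + t* · s/√n = 57.2 + 2.071 · 17.5/√155 = 60.11

We are 98% confident that μ ≤ 60.11.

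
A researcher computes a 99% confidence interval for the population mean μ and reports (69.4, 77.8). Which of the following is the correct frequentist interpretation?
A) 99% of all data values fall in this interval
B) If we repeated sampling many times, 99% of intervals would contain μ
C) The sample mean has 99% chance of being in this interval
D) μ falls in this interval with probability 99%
B

A) Wrong — a CI is about the parameter μ, not individual data values.
B) Correct — this is the frequentist long-run coverage interpretation.
C) Wrong — x̄ is observed and sits in the interval by construction.
D) Wrong — μ is fixed; the randomness lives in the interval, not in μ.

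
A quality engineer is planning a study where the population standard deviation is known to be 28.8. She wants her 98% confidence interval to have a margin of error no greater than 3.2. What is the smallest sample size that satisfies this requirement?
n ≥ 439

For margin E ≤ 3.2:
n ≥ (z* · σ / E)²
n ≥ (2.326 · 28.8 / 3.2)²
n ≥ 438.23

Minimum n = 439 (rounding up)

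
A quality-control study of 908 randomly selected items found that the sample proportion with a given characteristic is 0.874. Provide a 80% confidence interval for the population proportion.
(0.860, 0.888)

Proportion CI:
SE = √(p̂(1-p̂)/n) = √(0.874 · 0.126 / 908) = 0.01101

z* = 1.282
Margin = z* · SE = 1.282 · 0.01101 = 0.0141

CI: 0.874 ± 0.0141 = (0.860, 0.888)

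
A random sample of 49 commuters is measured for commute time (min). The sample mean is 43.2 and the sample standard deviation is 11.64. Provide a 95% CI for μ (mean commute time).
(39.86, 46.54)

t-interval (σ unknown):
df = n - 1 = 48
t* = 2.011 for 95% confidence

Margin of error = t* · s/√n = 2.011 · 11.64/√49 = 3.34

CI: (39.86, 46.54)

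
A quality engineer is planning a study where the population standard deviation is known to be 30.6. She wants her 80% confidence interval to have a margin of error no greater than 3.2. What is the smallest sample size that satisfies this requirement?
n ≥ 151

For margin E ≤ 3.2:
n ≥ (z* · σ / E)²
n ≥ (1.282 · 30.6 / 3.2)²
n ≥ 150.29

Minimum n = 151 (rounding up)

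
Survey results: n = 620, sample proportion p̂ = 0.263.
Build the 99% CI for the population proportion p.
(0.217, 0.309)

Proportion CI:
SE = √(p̂(1-p̂)/n) = √(0.263 · 0.737 / 620) = 0.01768

z* = 2.576
Margin = z* · SE = 2.576 · 0.01768 = 0.0455

CI: 0.263 ± 0.0455 = (0.217, 0.309)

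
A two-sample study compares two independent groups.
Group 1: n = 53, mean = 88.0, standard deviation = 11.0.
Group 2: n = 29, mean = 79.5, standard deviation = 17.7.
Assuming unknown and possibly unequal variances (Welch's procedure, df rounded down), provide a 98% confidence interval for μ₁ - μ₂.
(-0.27, 17.27)

Difference: x̄₁ - x̄₂ = 8.50
SE = √(s₁²/n₁ + s₂²/n₂) = √(11.0²/53 + 17.7²/29) = 3.6175
df = 40.12 → 40 (Welch–Satterthwaite, rounded down)
t* = 2.423

CI: 8.50 ± 2.423 · 3.6175 = 8.50 ± 8.77 = (-0.27, 17.27)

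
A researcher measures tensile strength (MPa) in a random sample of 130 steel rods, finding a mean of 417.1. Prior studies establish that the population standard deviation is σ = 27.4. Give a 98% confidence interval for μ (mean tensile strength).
(411.51, 422.69)

z-interval (σ known):
z* = 2.326 for 98% confidence

Margin of error = z* · σ/√n = 2.326 · 27.4/√130 = 5.59

CI: (417.1 - 5.59, 417.1 + 5.59) = (411.51, 422.69)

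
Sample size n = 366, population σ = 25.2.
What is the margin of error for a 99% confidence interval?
Margin of error = 3.39

Margin of error = z* · σ/√n
= 2.576 · 25.2/√366
= 2.576 · 25.2/19.1311
= 3.39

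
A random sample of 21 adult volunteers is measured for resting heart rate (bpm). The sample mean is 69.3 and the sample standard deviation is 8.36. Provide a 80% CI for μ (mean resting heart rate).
(66.88, 71.72)

t-interval (σ unknown):
df = n - 1 = 20
t* = 1.325 for 80% confidence

Margin of error = t* · s/√n = 1.325 · 8.36/√21 = 2.42

CI: (66.88, 71.72)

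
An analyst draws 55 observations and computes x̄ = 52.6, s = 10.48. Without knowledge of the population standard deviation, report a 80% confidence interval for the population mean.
(50.77, 54.43)

t-interval (σ unknown):
df = n - 1 = 54
t* = 1.297 for 80% confidence

Margin of error = t* · s/√n = 1.297 · 10.48/√55 = 1.83

CI: (50.77, 54.43)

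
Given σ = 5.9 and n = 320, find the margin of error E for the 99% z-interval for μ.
Margin of error = 0.85

Margin of error = z* · σ/√n
= 2.576 · 5.9/√320
= 2.576 · 5.9/17.8885
= 0.85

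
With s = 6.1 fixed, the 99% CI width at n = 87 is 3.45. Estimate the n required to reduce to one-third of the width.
n ≈ 783

CI width ∝ 1/√n
To reduce width by factor 3, need √n to grow by 3 → need 3² = 9 times as many samples.

Current: n = 87, width = 3.45
New: n = 783, width ≈ 1.13

Width reduced by factor of 3.45/1.13 = 3.05.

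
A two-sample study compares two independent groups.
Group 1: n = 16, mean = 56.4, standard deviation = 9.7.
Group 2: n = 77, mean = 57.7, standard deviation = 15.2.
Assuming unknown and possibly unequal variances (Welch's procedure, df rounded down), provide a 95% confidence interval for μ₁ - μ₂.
(-7.37, 4.77)

Difference: x̄₁ - x̄₂ = -1.30
SE = √(s₁²/n₁ + s₂²/n₂) = √(9.7²/16 + 15.2²/77) = 2.9801
df = 32.54 → 32 (Welch–Satterthwaite, rounded down)
t* = 2.037

CI: -1.30 ± 2.037 · 2.9801 = -1.30 ± 6.07 = (-7.37, 4.77)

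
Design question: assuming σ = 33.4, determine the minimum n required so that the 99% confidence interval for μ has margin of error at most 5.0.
n ≥ 297

For margin E ≤ 5.0:
n ≥ (z* · σ / E)²
n ≥ (2.576 · 33.4 / 5.0)²
n ≥ 296.10

Minimum n = 297 (rounding up)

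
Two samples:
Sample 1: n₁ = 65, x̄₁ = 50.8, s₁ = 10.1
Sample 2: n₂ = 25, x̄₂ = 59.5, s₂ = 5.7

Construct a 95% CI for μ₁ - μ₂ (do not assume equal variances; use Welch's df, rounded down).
(-12.07, -5.33)

Difference: x̄₁ - x̄₂ = -8.70
SE = √(s₁²/n₁ + s₂²/n₂) = √(10.1²/65 + 5.7²/25) = 1.6938
df = 75.61 → 75 (Welch–Satterthwaite, rounded down)
t* = 1.992

CI: -8.70 ± 1.992 · 1.6938 = -8.70 ± 3.37 = (-12.07, -5.33)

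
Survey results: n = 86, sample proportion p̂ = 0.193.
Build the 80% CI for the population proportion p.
(0.138, 0.248)

Proportion CI:
SE = √(p̂(1-p̂)/n) = √(0.193 · 0.807 / 86) = 0.04256

z* = 1.282
Margin = z* · SE = 1.282 · 0.04256 = 0.0546

CI: 0.193 ± 0.0546 = (0.138, 0.248)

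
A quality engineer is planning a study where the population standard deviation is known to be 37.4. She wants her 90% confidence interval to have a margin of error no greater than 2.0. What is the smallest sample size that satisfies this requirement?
n ≥ 947

For margin E ≤ 2.0:
n ≥ (z* · σ / E)²
n ≥ (1.645 · 37.4 / 2.0)²
n ≥ 946.27

Minimum n = 947 (rounding up)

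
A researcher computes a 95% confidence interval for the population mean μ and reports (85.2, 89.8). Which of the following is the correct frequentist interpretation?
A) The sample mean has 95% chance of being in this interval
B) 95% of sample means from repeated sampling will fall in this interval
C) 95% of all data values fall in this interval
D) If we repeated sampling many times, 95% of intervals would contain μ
D

A) Wrong — x̄ is observed and sits in the interval by construction.
B) Wrong — coverage applies to intervals containing μ, not to future x̄ values.
C) Wrong — a CI is about the parameter μ, not individual data values.
D) Correct — this is the frequentist long-run coverage interpretation.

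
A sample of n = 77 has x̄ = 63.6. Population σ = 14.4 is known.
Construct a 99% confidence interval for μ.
(59.37, 67.83)

z-interval (σ known):
z* = 2.576 for 99% confidence

Margin of error = z* · σ/√n = 2.576 · 14.4/√77 = 4.23

CI: (63.6 - 4.23, 63.6 + 4.23) = (59.37, 67.83)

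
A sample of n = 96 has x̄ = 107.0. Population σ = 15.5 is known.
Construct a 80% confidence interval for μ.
(104.97, 109.03)

z-interval (σ known):
z* = 1.282 for 80% confidence

Margin of error = z* · σ/√n = 1.282 · 15.5/√96 = 2.03

CI: (107.0 - 2.03, 107.0 + 2.03) = (104.97, 109.03)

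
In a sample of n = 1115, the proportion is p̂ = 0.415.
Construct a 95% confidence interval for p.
(0.386, 0.444)

Proportion CI:
SE = √(p̂(1-p̂)/n) = √(0.415 · 0.585 / 1115) = 0.01476

z* = 1.960
Margin = z* · SE = 1.960 · 0.01476 = 0.0289

CI: 0.415 ± 0.0289 = (0.386, 0.444)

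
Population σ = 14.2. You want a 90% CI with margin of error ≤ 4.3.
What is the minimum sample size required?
n ≥ 30

For margin E ≤ 4.3:
n ≥ (z* · σ / E)²
n ≥ (1.645 · 14.2 / 4.3)²
n ≥ 29.51

Minimum n = 30 (rounding up)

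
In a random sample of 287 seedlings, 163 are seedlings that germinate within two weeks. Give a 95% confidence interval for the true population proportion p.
(0.511, 0.625)

Proportion CI:
p̂ = 163/287 = 0.56794
SE = √(p̂(1-p̂)/n) = √(0.56794 · 0.43206 / 287) = 0.02924

z* = 1.960
Margin = z* · SE = 1.960 · 0.02924 = 0.0573

CI: 0.56794 ± 0.0573 = (0.511, 0.625)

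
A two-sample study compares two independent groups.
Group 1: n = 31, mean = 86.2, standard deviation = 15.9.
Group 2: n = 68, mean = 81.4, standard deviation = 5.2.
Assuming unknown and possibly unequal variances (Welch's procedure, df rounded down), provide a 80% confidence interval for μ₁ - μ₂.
(0.97, 8.63)

Difference: x̄₁ - x̄₂ = 4.80
SE = √(s₁²/n₁ + s₂²/n₂) = √(15.9²/31 + 5.2²/68) = 2.9245
df = 32.96 → 32 (Welch–Satterthwaite, rounded down)
t* = 1.309

CI: 4.80 ± 1.309 · 2.9245 = 4.80 ± 3.83 = (0.97, 8.63)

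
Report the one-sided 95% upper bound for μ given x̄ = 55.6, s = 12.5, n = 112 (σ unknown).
μ ≤ 57.56

Upper bound (one-sided):
t* = 1.659 (one-sided for 95%)
Upper bound = x̄ + t* · s/√n = 55.6 + 1.659 · 12.5/√112 = 57.56

We are 95% confident that μ ≤ 57.56.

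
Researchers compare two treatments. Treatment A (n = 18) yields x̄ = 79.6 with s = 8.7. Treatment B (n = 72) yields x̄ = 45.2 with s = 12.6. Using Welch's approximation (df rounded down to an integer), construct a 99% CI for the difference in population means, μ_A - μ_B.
(27.53, 41.27)

Difference: x̄₁ - x̄₂ = 34.40
SE = √(s₁²/n₁ + s₂²/n₂) = √(8.7²/18 + 12.6²/72) = 2.5318
df = 37.06 → 37 (Welch–Satterthwaite, rounded down)
t* = 2.715

CI: 34.40 ± 2.715 · 2.5318 = 34.40 ± 6.87 = (27.53, 41.27)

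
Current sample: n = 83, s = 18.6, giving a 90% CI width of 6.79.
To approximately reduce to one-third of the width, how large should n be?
n ≈ 747

CI width ∝ 1/√n
To reduce width by factor 3, need √n to grow by 3 → need 3² = 9 times as many samples.

Current: n = 83, width = 6.79
New: n = 747, width ≈ 2.24

Width reduced by factor of 6.79/2.24 = 3.03.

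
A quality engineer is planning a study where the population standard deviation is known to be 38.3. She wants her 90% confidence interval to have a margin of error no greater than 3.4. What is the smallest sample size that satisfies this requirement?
n ≥ 344

For margin E ≤ 3.4:
n ≥ (z* · σ / E)²
n ≥ (1.645 · 38.3 / 3.4)²
n ≥ 343.38

Minimum n = 344 (rounding up)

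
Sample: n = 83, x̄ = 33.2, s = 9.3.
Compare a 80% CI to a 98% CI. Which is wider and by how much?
98% CI is wider by 2.20

df = 82
80% CI: t* = 1.292, (31.88, 34.52), width = 2 · t* · s/√n = 2.64
98% CI: t* = 2.373, (30.78, 35.62), width = 2 · t* · s/√n = 4.84

The 98% CI is wider by 4.84 - 2.64 = 2.20.
Higher confidence requires a wider interval.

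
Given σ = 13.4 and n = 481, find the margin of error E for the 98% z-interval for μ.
Margin of error = 1.42

Margin of error = z* · σ/√n
= 2.326 · 13.4/√481
= 2.326 · 13.4/21.9317
= 1.42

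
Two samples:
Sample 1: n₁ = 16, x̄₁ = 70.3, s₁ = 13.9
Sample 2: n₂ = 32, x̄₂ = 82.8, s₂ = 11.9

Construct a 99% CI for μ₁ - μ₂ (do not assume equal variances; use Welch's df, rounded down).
(-23.79, -1.21)

Difference: x̄₁ - x̄₂ = -12.50
SE = √(s₁²/n₁ + s₂²/n₂) = √(13.9²/16 + 11.9²/32) = 4.0621
df = 26.30 → 26 (Welch–Satterthwaite, rounded down)
t* = 2.779

CI: -12.50 ± 2.779 · 4.0621 = -12.50 ± 11.29 = (-23.79, -1.21)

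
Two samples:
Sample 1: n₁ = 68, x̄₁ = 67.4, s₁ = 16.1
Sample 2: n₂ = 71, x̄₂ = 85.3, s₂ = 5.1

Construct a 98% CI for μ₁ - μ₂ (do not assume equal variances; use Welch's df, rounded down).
(-22.75, -13.05)

Difference: x̄₁ - x̄₂ = -17.90
SE = √(s₁²/n₁ + s₂²/n₂) = √(16.1²/68 + 5.1²/71) = 2.0441
df = 79.79 → 79 (Welch–Satterthwaite, rounded down)
t* = 2.374

CI: -17.90 ± 2.374 · 2.0441 = -17.90 ± 4.85 = (-22.75, -13.05)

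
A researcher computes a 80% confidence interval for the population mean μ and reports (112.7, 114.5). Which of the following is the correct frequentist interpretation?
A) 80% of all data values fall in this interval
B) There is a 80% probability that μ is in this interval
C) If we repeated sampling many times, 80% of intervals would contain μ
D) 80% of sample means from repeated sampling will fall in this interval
C

A) Wrong — a CI is about the parameter μ, not individual data values.
B) Wrong — μ is fixed; the randomness lives in the interval, not in μ.
C) Correct — this is the frequentist long-run coverage interpretation.
D) Wrong — coverage applies to intervals containing μ, not to future x̄ values.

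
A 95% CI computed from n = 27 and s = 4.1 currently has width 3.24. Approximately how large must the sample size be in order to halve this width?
n ≈ 108

CI width ∝ 1/√n
To reduce width by factor 2, need √n to grow by 2 → need 2² = 4 times as many samples.

Current: n = 27, width = 3.24
New: n = 108, width ≈ 1.56

Width reduced by factor of 3.24/1.56 = 2.08.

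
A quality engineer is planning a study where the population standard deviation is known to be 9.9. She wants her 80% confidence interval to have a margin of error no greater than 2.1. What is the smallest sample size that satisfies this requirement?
n ≥ 37

For margin E ≤ 2.1:
n ≥ (z* · σ / E)²
n ≥ (1.282 · 9.9 / 2.1)²
n ≥ 36.53

Minimum n = 37 (rounding up)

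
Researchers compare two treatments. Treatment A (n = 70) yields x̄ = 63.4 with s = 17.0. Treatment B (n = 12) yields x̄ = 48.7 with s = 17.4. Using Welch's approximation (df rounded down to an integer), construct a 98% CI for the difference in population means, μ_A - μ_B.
(0.48, 28.92)

Difference: x̄₁ - x̄₂ = 14.70
SE = √(s₁²/n₁ + s₂²/n₂) = √(17.0²/70 + 17.4²/12) = 5.4184
df = 14.83 → 14 (Welch–Satterthwaite, rounded down)
t* = 2.624

CI: 14.70 ± 2.624 · 5.4184 = 14.70 ± 14.22 = (0.48, 28.92)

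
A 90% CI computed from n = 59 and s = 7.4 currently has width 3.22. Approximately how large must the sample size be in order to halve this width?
n ≈ 236

CI width ∝ 1/√n
To reduce width by factor 2, need √n to grow by 2 → need 2² = 4 times as many samples.

Current: n = 59, width = 3.22
New: n = 236, width ≈ 1.59

Width reduced by factor of 3.22/1.59 = 2.03.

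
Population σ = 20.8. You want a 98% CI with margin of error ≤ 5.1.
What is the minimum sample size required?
n ≥ 90

For margin E ≤ 5.1:
n ≥ (z* · σ / E)²
n ≥ (2.326 · 20.8 / 5.1)²
n ≥ 89.99

Minimum n = 90 (rounding up)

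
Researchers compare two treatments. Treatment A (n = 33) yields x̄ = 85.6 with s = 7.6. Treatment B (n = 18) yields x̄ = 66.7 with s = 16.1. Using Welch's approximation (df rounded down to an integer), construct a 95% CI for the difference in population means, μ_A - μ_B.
(10.54, 27.26)

Difference: x̄₁ - x̄₂ = 18.90
SE = √(s₁²/n₁ + s₂²/n₂) = √(7.6²/33 + 16.1²/18) = 4.0188
df = 21.22 → 21 (Welch–Satterthwaite, rounded down)
t* = 2.080

CI: 18.90 ± 2.080 · 4.0188 = 18.90 ± 8.36 = (10.54, 27.26)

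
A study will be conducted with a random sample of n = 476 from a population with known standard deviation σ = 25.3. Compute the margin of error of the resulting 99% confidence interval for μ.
Margin of error = 2.99

Margin of error = z* · σ/√n
= 2.576 · 25.3/√476
= 2.576 · 25.3/21.8174
= 2.99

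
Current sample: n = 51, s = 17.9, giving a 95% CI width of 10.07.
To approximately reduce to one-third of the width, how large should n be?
n ≈ 459

CI width ∝ 1/√n
To reduce width by factor 3, need √n to grow by 3 → need 3² = 9 times as many samples.

Current: n = 51, width = 10.07
New: n = 459, width ≈ 3.28

Width reduced by factor of 10.07/3.28 = 3.07.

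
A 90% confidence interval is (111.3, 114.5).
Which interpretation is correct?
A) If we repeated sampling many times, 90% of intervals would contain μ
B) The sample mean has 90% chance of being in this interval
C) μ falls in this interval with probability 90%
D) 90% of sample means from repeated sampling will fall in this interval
A

A) Correct — this is the frequentist long-run coverage interpretation.
B) Wrong — x̄ is observed and sits in the interval by construction.
C) Wrong — μ is fixed; the randomness lives in the interval, not in μ.
D) Wrong — coverage applies to intervals containing μ, not to future x̄ values.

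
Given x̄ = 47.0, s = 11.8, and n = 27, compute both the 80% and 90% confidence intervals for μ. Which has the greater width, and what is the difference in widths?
90% CI is wider by 1.78

df = 26
80% CI: t* = 1.315, (44.01, 49.99), width = 2 · t* · s/√n = 5.97
90% CI: t* = 1.706, (43.13, 50.87), width = 2 · t* · s/√n = 7.75

The 90% CI is wider by 7.75 - 5.97 = 1.78.
Higher confidence requires a wider interval.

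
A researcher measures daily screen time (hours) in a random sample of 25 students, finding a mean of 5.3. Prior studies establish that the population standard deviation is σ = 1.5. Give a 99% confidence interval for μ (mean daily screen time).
(4.53, 6.07)

z-interval (σ known):
z* = 2.576 for 99% confidence

Margin of error = z* · σ/√n = 2.576 · 1.5/√25 = 0.77

CI: (5.3 - 0.77, 5.3 + 0.77) = (4.53, 6.07)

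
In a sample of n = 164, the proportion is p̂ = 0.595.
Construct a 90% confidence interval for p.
(0.532, 0.658)

Proportion CI:
SE = √(p̂(1-p̂)/n) = √(0.595 · 0.405 / 164) = 0.03833

z* = 1.645
Margin = z* · SE = 1.645 · 0.03833 = 0.0631

CI: 0.595 ± 0.0631 = (0.532, 0.658)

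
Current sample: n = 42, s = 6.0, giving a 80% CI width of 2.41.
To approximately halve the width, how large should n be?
n ≈ 168

CI width ∝ 1/√n
To reduce width by factor 2, need √n to grow by 2 → need 2² = 4 times as many samples.

Current: n = 42, width = 2.41
New: n = 168, width ≈ 1.19

Width reduced by factor of 2.41/1.19 = 2.03.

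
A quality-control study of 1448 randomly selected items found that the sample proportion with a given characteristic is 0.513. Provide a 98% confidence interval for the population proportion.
(0.482, 0.544)

Proportion CI:
SE = √(p̂(1-p̂)/n) = √(0.513 · 0.487 / 1448) = 0.01314

z* = 2.326
Margin = z* · SE = 2.326 · 0.01314 = 0.0306

CI: 0.513 ± 0.0306 = (0.482, 0.544)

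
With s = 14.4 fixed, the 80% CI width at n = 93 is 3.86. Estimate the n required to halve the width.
n ≈ 372

CI width ∝ 1/√n
To reduce width by factor 2, need √n to grow by 2 → need 2² = 4 times as many samples.

Current: n = 93, width = 3.86
New: n = 372, width ≈ 1.92

Width reduced by factor of 3.86/1.92 = 2.01.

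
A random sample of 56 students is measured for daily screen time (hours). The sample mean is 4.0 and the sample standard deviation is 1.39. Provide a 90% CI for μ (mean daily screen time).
(3.69, 4.31)

t-interval (σ unknown):
df = n - 1 = 55
t* = 1.673 for 90% confidence

Margin of error = t* · s/√n = 1.673 · 1.39/√56 = 0.31

CI: (3.69, 4.31)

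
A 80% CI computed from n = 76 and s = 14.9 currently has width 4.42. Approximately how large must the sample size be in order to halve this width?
n ≈ 304

CI width ∝ 1/√n
To reduce width by factor 2, need √n to grow by 2 → need 2² = 4 times as many samples.

Current: n = 76, width = 4.42
New: n = 304, width ≈ 2.19

Width reduced by factor of 4.42/2.19 = 2.02.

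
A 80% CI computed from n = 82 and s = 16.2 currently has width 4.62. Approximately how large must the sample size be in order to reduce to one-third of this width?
n ≈ 738

CI width ∝ 1/√n
To reduce width by factor 3, need √n to grow by 3 → need 3² = 9 times as many samples.

Current: n = 82, width = 4.62
New: n = 738, width ≈ 1.53

Width reduced by factor of 4.62/1.53 = 3.02.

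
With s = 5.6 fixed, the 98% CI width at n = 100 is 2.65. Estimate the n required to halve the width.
n ≈ 400

CI width ∝ 1/√n
To reduce width by factor 2, need √n to grow by 2 → need 2² = 4 times as many samples.

Current: n = 100, width = 2.65
New: n = 400, width ≈ 1.31

Width reduced by factor of 2.65/1.31 = 2.02.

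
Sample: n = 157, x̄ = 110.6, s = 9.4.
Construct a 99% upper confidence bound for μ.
μ ≤ 112.36

Upper bound (one-sided):
t* = 2.350 (one-sided for 99%)
Upper bound = x̄ + t* · s/√n = 110.6 + 2.350 · 9.4/√157 = 112.36

We are 99% confident that μ ≤ 112.36.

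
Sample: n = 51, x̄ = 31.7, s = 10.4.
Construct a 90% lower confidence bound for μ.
μ ≥ 29.81

Lower bound (one-sided):
t* = 1.299 (one-sided for 90%)
Lower bound = x̄ - t* · s/√n = 31.7 - 1.299 · 10.4/√51 = 29.81

We are 90% confident that μ ≥ 29.81.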